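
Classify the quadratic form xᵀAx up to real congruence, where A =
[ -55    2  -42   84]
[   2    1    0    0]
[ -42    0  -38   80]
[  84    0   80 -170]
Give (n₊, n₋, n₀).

step 0: pivot -55 → sign −
step 1: pivot 59/55 → sign +
step 2: pivot -478/59 → sign −
step 3: pivot -6/239 → sign −
signature = (1, 3, 0)

Answer: (1, 3, 0)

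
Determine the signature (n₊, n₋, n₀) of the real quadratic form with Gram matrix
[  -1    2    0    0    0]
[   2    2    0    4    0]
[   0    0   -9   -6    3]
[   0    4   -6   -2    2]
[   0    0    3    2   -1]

step 0: pivot -1 → sign −
step 1: pivot 6 → sign +
step 2: pivot -9 → sign −
step 3: pivot -2/3 → sign −
step 4: row/col 4 already zero → sign 0
signature = (1, 3, 1)

Answer: (1, 3, 1)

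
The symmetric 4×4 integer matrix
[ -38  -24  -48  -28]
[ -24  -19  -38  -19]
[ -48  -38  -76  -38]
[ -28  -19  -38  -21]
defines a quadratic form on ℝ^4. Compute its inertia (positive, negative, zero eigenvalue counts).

Answer: (1, 2, 1)

Derivation:
step 0: pivot -38 → sign −
step 1: pivot -73/19 → sign −
step 2: pivot 6/73 → sign +
step 3: row/col 3 already zero → sign 0
signature = (1, 2, 1)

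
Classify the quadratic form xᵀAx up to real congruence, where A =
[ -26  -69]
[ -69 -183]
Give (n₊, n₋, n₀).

step 0: pivot -26 → sign −
step 1: pivot 3/26 → sign +
signature = (1, 1, 0)

Answer: (1, 1, 0)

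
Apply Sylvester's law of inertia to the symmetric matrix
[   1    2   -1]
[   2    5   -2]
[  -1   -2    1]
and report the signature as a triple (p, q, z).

step 0: pivot 1 → sign +
step 1: pivot 1 → sign +
step 2: row/col 2 already zero → sign 0
signature = (2, 0, 1)

Answer: (2, 0, 1)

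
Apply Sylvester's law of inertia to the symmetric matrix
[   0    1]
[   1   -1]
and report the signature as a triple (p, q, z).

step 0: pivot -1 → sign −
step 1: pivot 1 → sign +
signature = (1, 1, 0)

Answer: (1, 1, 0)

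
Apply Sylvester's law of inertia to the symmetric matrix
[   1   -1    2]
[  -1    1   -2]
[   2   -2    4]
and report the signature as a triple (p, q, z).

step 0: pivot 1 → sign +
step 1: row/col 1 already zero → sign 0
step 2: row/col 2 already zero → sign 0
signature = (1, 0, 2)

Answer: (1, 0, 2)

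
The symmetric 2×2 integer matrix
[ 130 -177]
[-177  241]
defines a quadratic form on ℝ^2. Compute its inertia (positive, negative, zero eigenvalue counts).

Answer: (2, 0, 0)

Derivation:
step 0: pivot 130 → sign +
step 1: pivot 1/130 → sign +
signature = (2, 0, 0)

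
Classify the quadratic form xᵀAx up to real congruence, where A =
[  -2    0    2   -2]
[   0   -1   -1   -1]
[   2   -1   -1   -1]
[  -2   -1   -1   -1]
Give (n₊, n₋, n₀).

Answer: (1, 2, 1)

Derivation:
step 0: pivot -2 → sign −
step 1: pivot -1 → sign −
step 2: pivot 2 → sign +
step 3: row/col 3 already zero → sign 0
signature = (1, 2, 1)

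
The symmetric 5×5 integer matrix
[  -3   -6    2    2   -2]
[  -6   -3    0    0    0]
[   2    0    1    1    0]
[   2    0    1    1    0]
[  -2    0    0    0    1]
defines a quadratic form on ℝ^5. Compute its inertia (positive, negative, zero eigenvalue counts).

step 0: pivot -3 → sign −
step 1: pivot 9 → sign +
step 2: pivot 5/9 → sign +
step 3: pivot 1/5 → sign +
step 4: row/col 4 already zero → sign 0
signature = (3, 1, 1)

Answer: (3, 1, 1)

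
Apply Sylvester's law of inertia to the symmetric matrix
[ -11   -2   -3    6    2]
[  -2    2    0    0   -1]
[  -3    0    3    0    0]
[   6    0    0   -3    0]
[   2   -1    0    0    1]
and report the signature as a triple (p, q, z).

Answer: (3, 2, 0)

Derivation:
step 0: pivot -11 → sign −
step 1: pivot 26/11 → sign +
step 2: pivot 48/13 → sign +
step 3: pivot -3/4 → sign −
step 4: pivot 3/4 → sign +
signature = (3, 2, 0)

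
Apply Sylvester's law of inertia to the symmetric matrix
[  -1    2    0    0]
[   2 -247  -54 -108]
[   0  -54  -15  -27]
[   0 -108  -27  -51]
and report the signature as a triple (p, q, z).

step 0: pivot -1 → sign −
step 1: pivot -243 → sign −
step 2: pivot -3 → sign −
step 3: row/col 3 already zero → sign 0
signature = (0, 3, 1)

Answer: (0, 3, 1)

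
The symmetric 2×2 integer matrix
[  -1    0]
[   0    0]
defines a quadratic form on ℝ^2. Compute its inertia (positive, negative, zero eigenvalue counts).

step 0: pivot -1 → sign −
step 1: row/col 1 already zero → sign 0
signature = (0, 1, 1)

Answer: (0, 1, 1)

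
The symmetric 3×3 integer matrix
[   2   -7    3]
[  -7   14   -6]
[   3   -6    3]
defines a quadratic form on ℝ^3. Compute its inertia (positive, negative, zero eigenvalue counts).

Answer: (2, 1, 0)

Derivation:
step 0: pivot 2 → sign +
step 1: pivot -21/2 → sign −
step 2: pivot 3/7 → sign +
signature = (2, 1, 0)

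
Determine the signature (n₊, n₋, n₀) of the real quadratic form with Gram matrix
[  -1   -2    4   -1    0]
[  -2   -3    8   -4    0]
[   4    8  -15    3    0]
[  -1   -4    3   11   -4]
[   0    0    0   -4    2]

Answer: (3, 2, 0)

Derivation:
step 0: pivot -1 → sign −
step 1: pivot 1 → sign +
step 2: pivot 1 → sign +
step 3: pivot 7 → sign +
step 4: pivot -2/7 → sign −
signature = (3, 2, 0)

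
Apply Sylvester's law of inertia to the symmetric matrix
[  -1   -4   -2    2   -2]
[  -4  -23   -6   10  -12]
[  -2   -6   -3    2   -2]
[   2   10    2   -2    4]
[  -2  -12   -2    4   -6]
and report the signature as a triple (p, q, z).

step 0: pivot -1 → sign −
step 1: pivot -7 → sign −
step 2: pivot 11/7 → sign +
step 3: pivot 14/11 → sign +
step 4: pivot -2/7 → sign −
signature = (2, 3, 0)

Answer: (2, 3, 0)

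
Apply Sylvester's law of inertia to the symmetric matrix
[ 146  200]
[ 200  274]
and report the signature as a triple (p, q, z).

Answer: (2, 0, 0)

Derivation:
step 0: pivot 146 → sign +
step 1: pivot 2/73 → sign +
signature = (2, 0, 0)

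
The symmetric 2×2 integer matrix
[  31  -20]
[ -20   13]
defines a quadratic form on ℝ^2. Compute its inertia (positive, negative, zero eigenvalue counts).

step 0: pivot 31 → sign +
step 1: pivot 3/31 → sign +
signature = (2, 0, 0)

Answer: (2, 0, 0)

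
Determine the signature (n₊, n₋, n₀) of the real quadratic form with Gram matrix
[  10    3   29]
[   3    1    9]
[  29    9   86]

Answer: (3, 0, 0)

Derivation:
step 0: pivot 10 → sign +
step 1: pivot 1/10 → sign +
step 2: pivot 1 → sign +
signature = (3, 0, 0)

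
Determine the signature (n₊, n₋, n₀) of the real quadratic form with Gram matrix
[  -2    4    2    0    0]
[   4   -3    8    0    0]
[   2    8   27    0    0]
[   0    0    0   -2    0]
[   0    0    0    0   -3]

Answer: (2, 3, 0)

Derivation:
step 0: pivot -2 → sign −
step 1: pivot 5 → sign +
step 2: pivot 1/5 → sign +
step 3: pivot -2 → sign −
step 4: pivot -3 → sign −
signature = (2, 3, 0)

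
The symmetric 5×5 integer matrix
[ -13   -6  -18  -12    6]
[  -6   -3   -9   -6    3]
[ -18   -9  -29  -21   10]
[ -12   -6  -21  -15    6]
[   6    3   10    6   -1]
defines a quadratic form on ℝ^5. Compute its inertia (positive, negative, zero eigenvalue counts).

step 0: pivot -13 → sign −
step 1: pivot -3/13 → sign −
step 2: pivot -2 → sign −
step 3: pivot 3/2 → sign +
step 4: pivot 1 → sign +
signature = (2, 3, 0)

Answer: (2, 3, 0)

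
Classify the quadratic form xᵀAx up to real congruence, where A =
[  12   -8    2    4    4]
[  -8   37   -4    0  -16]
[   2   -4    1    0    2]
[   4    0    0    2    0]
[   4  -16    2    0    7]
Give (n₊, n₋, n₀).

Answer: (3, 1, 1)

Derivation:
step 0: pivot 12 → sign +
step 1: pivot 95/3 → sign +
step 2: pivot 42/95 → sign +
step 3: pivot -1/21 → sign −
step 4: row/col 4 already zero → sign 0
signature = (3, 1, 1)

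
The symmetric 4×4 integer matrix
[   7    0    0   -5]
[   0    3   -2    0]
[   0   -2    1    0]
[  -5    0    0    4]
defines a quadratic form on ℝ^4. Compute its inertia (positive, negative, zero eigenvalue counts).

Answer: (3, 1, 0)

Derivation:
step 0: pivot 7 → sign +
step 1: pivot 3 → sign +
step 2: pivot -1/3 → sign −
step 3: pivot 3/7 → sign +
signature = (3, 1, 0)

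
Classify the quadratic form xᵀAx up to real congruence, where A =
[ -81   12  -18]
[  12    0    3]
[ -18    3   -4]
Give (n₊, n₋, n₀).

step 0: pivot -81 → sign −
step 1: pivot 16/9 → sign +
step 2: pivot -1/16 → sign −
signature = (1, 2, 0)

Answer: (1, 2, 0)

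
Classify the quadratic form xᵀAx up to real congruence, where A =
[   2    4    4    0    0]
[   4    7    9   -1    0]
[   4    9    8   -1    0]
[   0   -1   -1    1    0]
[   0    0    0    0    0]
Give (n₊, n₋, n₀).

step 0: pivot 2 → sign +
step 1: pivot -1 → sign −
step 2: pivot 1 → sign +
step 3: pivot -2 → sign −
step 4: row/col 4 already zero → sign 0
signature = (2, 2, 1)

Answer: (2, 2, 1)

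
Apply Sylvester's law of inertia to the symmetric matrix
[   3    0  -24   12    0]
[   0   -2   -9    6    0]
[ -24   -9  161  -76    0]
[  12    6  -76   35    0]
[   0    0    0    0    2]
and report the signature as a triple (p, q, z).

Answer: (3, 2, 0)

Derivation:
step 0: pivot 3 → sign +
step 1: pivot -2 → sign −
step 2: pivot 19/2 → sign +
step 3: pivot -3/19 → sign −
step 4: pivot 2 → sign +
signature = (3, 2, 0)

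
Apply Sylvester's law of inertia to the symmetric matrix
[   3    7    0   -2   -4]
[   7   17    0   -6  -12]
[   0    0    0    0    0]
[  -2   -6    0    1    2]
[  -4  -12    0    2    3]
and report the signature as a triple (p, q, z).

Answer: (2, 2, 1)

Derivation:
step 0: pivot 3 → sign +
step 1: pivot 2/3 → sign +
step 2: pivot -3 → sign −
step 3: pivot -1 → sign −
step 4: row/col 4 already zero → sign 0
signature = (2, 2, 1)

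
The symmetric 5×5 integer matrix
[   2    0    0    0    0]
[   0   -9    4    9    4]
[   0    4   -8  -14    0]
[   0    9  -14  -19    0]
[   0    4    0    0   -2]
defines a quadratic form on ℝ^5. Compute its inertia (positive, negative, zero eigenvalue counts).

step 0: pivot 2 → sign +
step 1: pivot -9 → sign −
step 2: pivot -56/9 → sign −
step 3: pivot 85/14 → sign +
step 4: pivot 6/85 → sign +
signature = (3, 2, 0)

Answer: (3, 2, 0)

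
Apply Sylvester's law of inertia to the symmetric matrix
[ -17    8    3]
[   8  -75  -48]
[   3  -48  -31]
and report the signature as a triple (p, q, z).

Answer: (0, 3, 0)

Derivation:
step 0: pivot -17 → sign −
step 1: pivot -1211/17 → sign −
step 2: pivot -2/1211 → sign −
signature = (0, 3, 0)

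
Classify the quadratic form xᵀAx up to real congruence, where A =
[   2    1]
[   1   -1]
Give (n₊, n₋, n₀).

step 0: pivot 2 → sign +
step 1: pivot -3/2 → sign −
signature = (1, 1, 0)

Answer: (1, 1, 0)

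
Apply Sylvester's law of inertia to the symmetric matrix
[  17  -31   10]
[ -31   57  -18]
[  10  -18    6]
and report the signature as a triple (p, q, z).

Answer: (2, 0, 1)

Derivation:
step 0: pivot 17 → sign +
step 1: pivot 8/17 → sign +
step 2: row/col 2 already zero → sign 0
signature = (2, 0, 1)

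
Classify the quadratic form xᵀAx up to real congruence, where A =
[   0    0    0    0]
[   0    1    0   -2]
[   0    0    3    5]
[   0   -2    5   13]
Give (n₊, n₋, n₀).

step 0: pivot 1 → sign +
step 1: pivot 3 → sign +
step 2: pivot 2/3 → sign +
step 3: row/col 3 already zero → sign 0
signature = (3, 0, 1)

Answer: (3, 0, 1)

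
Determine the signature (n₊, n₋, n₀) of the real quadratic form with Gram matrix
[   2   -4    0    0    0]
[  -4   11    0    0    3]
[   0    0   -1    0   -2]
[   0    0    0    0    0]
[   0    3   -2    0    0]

step 0: pivot 2 → sign +
step 1: pivot 3 → sign +
step 2: pivot -1 → sign −
step 3: pivot 1 → sign +
step 4: row/col 4 already zero → sign 0
signature = (3, 1, 1)

Answer: (3, 1, 1)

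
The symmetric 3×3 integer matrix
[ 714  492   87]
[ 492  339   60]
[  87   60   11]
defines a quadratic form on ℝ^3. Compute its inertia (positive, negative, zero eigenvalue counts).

Answer: (2, 1, 0)

Derivation:
step 0: pivot 714 → sign +
step 1: pivot -3/119 → sign −
step 2: pivot 1/2 → sign +
signature = (2, 1, 0)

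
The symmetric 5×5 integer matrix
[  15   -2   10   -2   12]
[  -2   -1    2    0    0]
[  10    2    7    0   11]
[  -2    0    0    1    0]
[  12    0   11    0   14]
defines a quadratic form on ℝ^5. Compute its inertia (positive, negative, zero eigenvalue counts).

Answer: (3, 2, 0)

Derivation:
step 0: pivot 15 → sign +
step 1: pivot -19/15 → sign −
step 2: pivot 173/19 → sign +
step 3: pivot 129/173 → sign +
step 4: pivot -3/43 → sign −
signature = (3, 2, 0)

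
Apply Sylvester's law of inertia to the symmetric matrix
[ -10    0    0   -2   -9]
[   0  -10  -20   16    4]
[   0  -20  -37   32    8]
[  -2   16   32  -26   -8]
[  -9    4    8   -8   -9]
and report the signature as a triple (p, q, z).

Answer: (2, 3, 0)

Derivation:
step 0: pivot -10 → sign −
step 1: pivot -10 → sign −
step 2: pivot 3 → sign +
step 3: pivot 7/10 → sign +
step 4: pivot -2/35 → sign −
signature = (2, 3, 0)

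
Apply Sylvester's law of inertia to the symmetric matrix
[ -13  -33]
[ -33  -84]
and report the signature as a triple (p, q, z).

step 0: pivot -13 → sign −
step 1: pivot -3/13 → sign −
signature = (0, 2, 0)

Answer: (0, 2, 0)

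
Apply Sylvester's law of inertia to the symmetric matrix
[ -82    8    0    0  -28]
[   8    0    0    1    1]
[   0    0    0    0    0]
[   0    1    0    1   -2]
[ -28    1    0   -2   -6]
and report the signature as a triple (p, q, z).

step 0: pivot -82 → sign −
step 1: pivot 32/41 → sign +
step 2: pivot -9/32 → sign −
step 3: pivot -1/9 → sign −
step 4: row/col 4 already zero → sign 0
signature = (1, 3, 1)

Answer: (1, 3, 1)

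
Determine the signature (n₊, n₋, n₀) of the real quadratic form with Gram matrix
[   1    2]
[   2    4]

Answer: (1, 0, 1)

Derivation:
step 0: pivot 1 → sign +
step 1: row/col 1 already zero → sign 0
signature = (1, 0, 1)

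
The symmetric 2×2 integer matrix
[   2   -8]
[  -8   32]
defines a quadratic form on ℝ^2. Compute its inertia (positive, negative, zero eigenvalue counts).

Answer: (1, 0, 1)

Derivation:
step 0: pivot 2 → sign +
step 1: row/col 1 already zero → sign 0
signature = (1, 0, 1)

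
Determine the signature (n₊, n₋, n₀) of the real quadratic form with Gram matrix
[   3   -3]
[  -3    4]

step 0: pivot 3 → sign +
step 1: pivot 1 → sign +
signature = (2, 0, 0)

Answer: (2, 0, 0)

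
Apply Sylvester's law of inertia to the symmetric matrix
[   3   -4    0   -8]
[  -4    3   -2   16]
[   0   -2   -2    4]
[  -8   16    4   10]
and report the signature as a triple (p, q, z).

Answer: (2, 2, 0)

Derivation:
step 0: pivot 3 → sign +
step 1: pivot -7/3 → sign −
step 2: pivot -2/7 → sign −
step 3: pivot 2 → sign +
signature = (2, 2, 0)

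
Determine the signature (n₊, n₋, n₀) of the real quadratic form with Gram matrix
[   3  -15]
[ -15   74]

step 0: pivot 3 → sign +
step 1: pivot -1 → sign −
signature = (1, 1, 0)

Answer: (1, 1, 0)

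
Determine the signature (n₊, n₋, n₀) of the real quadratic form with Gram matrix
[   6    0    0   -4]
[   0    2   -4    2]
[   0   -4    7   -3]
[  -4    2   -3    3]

step 0: pivot 6 → sign +
step 1: pivot 2 → sign +
step 2: pivot -1 → sign −
step 3: pivot -2/3 → sign −
signature = (2, 2, 0)

Answer: (2, 2, 0)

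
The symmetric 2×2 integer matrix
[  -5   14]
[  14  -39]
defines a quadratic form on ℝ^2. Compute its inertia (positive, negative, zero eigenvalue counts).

Answer: (1, 1, 0)

Derivation:
step 0: pivot -5 → sign −
step 1: pivot 1/5 → sign +
signature = (1, 1, 0)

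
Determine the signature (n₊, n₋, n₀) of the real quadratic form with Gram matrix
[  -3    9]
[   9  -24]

Answer: (1, 1, 0)

Derivation:
step 0: pivot -3 → sign −
step 1: pivot 3 → sign +
signature = (1, 1, 0)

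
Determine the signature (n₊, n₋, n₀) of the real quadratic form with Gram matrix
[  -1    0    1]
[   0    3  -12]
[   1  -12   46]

step 0: pivot -1 → sign −
step 1: pivot 3 → sign +
step 2: pivot -1 → sign −
signature = (1, 2, 0)

Answer: (1, 2, 0)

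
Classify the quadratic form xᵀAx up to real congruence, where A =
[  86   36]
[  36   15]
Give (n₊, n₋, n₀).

step 0: pivot 86 → sign +
step 1: pivot -3/43 → sign −
signature = (1, 1, 0)

Answer: (1, 1, 0)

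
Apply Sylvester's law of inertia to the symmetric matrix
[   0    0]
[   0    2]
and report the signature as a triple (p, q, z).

Answer: (1, 0, 1)

Derivation:
step 0: pivot 2 → sign +
step 1: row/col 1 already zero → sign 0
signature = (1, 0, 1)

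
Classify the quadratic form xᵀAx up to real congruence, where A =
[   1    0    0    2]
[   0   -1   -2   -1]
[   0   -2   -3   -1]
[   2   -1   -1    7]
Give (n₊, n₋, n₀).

step 0: pivot 1 → sign +
step 1: pivot -1 → sign −
step 2: pivot 1 → sign +
step 3: pivot 3 → sign +
signature = (3, 1, 0)

Answer: (3, 1, 0)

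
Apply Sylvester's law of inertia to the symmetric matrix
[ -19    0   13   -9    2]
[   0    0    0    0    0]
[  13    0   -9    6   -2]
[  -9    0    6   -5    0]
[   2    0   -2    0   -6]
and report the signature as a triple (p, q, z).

step 0: pivot -19 → sign −
step 1: pivot -2/19 → sign −
step 2: pivot -1/2 → sign −
step 3: pivot -2 → sign −
step 4: row/col 4 already zero → sign 0
signature = (0, 4, 1)

Answer: (0, 4, 1)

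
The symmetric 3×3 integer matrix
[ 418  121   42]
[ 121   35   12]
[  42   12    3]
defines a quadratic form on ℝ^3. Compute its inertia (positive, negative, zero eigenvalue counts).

step 0: pivot 418 → sign +
step 1: pivot -1/38 → sign −
step 2: pivot -3/11 → sign −
signature = (1, 2, 0)

Answer: (1, 2, 0)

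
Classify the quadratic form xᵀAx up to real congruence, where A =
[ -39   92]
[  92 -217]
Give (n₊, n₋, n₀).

step 0: pivot -39 → sign −
step 1: pivot 1/39 → sign +
signature = (1, 1, 0)

Answer: (1, 1, 0)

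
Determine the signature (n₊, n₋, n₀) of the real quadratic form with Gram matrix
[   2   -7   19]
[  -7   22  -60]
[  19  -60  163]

Answer: (1, 2, 0)

Derivation:
step 0: pivot 2 → sign +
step 1: pivot -5/2 → sign −
step 2: pivot -3/5 → sign −
signature = (1, 2, 0)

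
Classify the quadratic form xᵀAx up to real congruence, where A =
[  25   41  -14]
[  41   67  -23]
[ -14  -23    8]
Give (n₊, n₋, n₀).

Answer: (2, 1, 0)

Derivation:
step 0: pivot 25 → sign +
step 1: pivot -6/25 → sign −
step 2: pivot 1/6 → sign +
signature = (2, 1, 0)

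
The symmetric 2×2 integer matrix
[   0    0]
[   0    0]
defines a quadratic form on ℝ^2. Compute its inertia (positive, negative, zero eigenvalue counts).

Answer: (0, 0, 2)

Derivation:
step 0: row/col 0 already zero → sign 0
step 1: row/col 1 already zero → sign 0
signature = (0, 0, 2)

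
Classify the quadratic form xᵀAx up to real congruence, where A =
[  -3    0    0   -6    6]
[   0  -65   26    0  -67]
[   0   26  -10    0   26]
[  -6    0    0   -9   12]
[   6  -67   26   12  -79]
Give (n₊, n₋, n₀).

Answer: (3, 2, 0)

Derivation:
step 0: pivot -3 → sign −
step 1: pivot -65 → sign −
step 2: pivot 2/5 → sign +
step 3: pivot 3 → sign +
step 4: pivot 6/13 → sign +
signature = (3, 2, 0)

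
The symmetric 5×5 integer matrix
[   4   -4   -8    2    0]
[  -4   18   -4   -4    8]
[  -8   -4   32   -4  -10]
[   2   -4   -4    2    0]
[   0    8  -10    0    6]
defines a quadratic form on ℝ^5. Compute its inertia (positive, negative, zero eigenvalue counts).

Answer: (4, 1, 0)

Derivation:
step 0: pivot 4 → sign +
step 1: pivot 14 → sign +
step 2: pivot 40/7 → sign +
step 3: pivot 1/5 → sign +
step 4: pivot -1/2 → sign −
signature = (4, 1, 0)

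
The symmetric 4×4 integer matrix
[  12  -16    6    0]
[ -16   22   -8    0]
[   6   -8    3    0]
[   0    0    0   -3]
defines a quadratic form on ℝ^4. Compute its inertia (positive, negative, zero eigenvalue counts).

step 0: pivot 12 → sign +
step 1: pivot 2/3 → sign +
step 2: pivot -3 → sign −
step 3: row/col 3 already zero → sign 0
signature = (2, 1, 1)

Answer: (2, 1, 1)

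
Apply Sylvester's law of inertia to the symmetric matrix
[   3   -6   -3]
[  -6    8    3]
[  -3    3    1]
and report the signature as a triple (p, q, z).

step 0: pivot 3 → sign +
step 1: pivot -4 → sign −
step 2: pivot 1/4 → sign +
signature = (2, 1, 0)

Answer: (2, 1, 0)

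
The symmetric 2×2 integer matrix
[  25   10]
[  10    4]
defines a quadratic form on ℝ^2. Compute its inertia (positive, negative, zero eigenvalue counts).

Answer: (1, 0, 1)

Derivation:
step 0: pivot 25 → sign +
step 1: row/col 1 already zero → sign 0
signature = (1, 0, 1)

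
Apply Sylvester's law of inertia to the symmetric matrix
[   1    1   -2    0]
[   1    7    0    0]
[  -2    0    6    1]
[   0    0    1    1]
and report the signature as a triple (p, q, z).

Answer: (4, 0, 0)

Derivation:
step 0: pivot 1 → sign +
step 1: pivot 6 → sign +
step 2: pivot 4/3 → sign +
step 3: pivot 1/4 → sign +
signature = (4, 0, 0)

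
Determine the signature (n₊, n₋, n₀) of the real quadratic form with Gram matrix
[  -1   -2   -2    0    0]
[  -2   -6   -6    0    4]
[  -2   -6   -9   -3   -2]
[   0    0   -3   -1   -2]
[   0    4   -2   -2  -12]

step 0: pivot -1 → sign −
step 1: pivot -2 → sign −
step 2: pivot -3 → sign −
step 3: pivot 2 → sign +
step 4: row/col 4 already zero → sign 0
signature = (1, 3, 1)

Answer: (1, 3, 1)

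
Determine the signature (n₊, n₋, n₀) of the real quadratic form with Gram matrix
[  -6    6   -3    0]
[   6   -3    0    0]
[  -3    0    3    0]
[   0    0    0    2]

step 0: pivot -6 → sign −
step 1: pivot 3 → sign +
step 2: pivot 3/2 → sign +
step 3: pivot 2 → sign +
signature = (3, 1, 0)

Answer: (3, 1, 0)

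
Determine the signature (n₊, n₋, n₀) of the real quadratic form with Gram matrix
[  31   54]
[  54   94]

step 0: pivot 31 → sign +
step 1: pivot -2/31 → sign −
signature = (1, 1, 0)

Answer: (1, 1, 0)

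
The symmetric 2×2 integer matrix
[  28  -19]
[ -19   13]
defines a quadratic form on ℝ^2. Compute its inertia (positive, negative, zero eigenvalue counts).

Answer: (2, 0, 0)

Derivation:
step 0: pivot 28 → sign +
step 1: pivot 3/28 → sign +
signature = (2, 0, 0)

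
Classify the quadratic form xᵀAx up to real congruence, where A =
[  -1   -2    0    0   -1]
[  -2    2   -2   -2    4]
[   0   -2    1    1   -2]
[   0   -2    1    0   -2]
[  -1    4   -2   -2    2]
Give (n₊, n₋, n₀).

step 0: pivot -1 → sign −
step 1: pivot 6 → sign +
step 2: pivot 1/3 → sign +
step 3: pivot -1 → sign −
step 4: pivot -3 → sign −
signature = (2, 3, 0)

Answer: (2, 3, 0)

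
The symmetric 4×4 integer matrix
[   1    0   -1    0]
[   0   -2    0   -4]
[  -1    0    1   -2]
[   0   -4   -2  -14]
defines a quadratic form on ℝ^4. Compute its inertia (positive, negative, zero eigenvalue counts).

step 0: pivot 1 → sign +
step 1: pivot -2 → sign −
step 2: pivot -6 → sign −
step 3: pivot 2/3 → sign +
signature = (2, 2, 0)

Answer: (2, 2, 0)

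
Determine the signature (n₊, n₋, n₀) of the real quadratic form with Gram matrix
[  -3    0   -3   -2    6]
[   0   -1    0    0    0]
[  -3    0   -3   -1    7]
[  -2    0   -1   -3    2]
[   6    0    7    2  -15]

step 0: pivot -3 → sign −
step 1: pivot -1 → sign −
step 2: pivot -5/3 → sign −
step 3: pivot 3/5 → sign +
step 4: pivot -2/3 → sign −
signature = (1, 4, 0)

Answer: (1, 4, 0)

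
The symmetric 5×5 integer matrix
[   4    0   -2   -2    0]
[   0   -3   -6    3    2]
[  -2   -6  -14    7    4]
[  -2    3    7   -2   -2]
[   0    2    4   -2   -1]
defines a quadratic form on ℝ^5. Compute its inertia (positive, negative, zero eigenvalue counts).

step 0: pivot 4 → sign +
step 1: pivot -3 → sign −
step 2: pivot -3 → sign −
step 3: pivot 1/3 → sign +
step 4: row/col 4 already zero → sign 0
signature = (2, 2, 1)

Answer: (2, 2, 1)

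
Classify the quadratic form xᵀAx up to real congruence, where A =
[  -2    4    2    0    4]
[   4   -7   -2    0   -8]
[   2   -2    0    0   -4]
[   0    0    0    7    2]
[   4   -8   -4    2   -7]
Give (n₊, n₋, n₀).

Answer: (3, 2, 0)

Derivation:
step 0: pivot -2 → sign −
step 1: pivot 1 → sign +
step 2: pivot -2 → sign −
step 3: pivot 7 → sign +
step 4: pivot 3/7 → sign +
signature = (3, 2, 0)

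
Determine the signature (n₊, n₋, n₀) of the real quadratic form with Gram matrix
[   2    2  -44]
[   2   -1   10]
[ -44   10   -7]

step 0: pivot 2 → sign +
step 1: pivot -3 → sign −
step 2: pivot -3 → sign −
signature = (1, 2, 0)

Answer: (1, 2, 0)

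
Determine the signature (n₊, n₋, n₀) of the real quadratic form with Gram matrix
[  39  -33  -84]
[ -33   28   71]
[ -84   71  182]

step 0: pivot 39 → sign +
step 1: pivot 1/13 → sign +
step 2: pivot 1 → sign +
signature = (3, 0, 0)

Answer: (3, 0, 0)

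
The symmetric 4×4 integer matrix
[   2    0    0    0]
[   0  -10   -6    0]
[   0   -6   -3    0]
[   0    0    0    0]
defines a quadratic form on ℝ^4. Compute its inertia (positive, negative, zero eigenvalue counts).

Answer: (2, 1, 1)

Derivation:
step 0: pivot 2 → sign +
step 1: pivot -10 → sign −
step 2: pivot 3/5 → sign +
step 3: row/col 3 already zero → sign 0
signature = (2, 1, 1)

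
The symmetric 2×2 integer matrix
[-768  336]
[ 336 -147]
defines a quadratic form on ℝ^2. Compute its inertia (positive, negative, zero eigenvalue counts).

step 0: pivot -768 → sign −
step 1: row/col 1 already zero → sign 0
signature = (0, 1, 1)

Answer: (0, 1, 1)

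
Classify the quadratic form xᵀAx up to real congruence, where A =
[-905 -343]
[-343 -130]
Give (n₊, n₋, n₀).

step 0: pivot -905 → sign −
step 1: pivot -1/905 → sign −
signature = (0, 2, 0)

Answer: (0, 2, 0)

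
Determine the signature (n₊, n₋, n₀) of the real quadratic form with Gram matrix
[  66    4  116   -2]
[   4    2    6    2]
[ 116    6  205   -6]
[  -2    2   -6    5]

Answer: (3, 1, 0)

Derivation:
step 0: pivot 66 → sign +
step 1: pivot 58/33 → sign +
step 2: pivot 15/29 → sign +
step 3: pivot -3/5 → sign −
signature = (3, 1, 0)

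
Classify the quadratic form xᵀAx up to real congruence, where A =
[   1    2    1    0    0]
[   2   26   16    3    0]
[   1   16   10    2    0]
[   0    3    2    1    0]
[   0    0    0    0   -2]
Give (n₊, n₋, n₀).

Answer: (4, 1, 0)

Derivation:
step 0: pivot 1 → sign +
step 1: pivot 22 → sign +
step 2: pivot 1/11 → sign +
step 3: pivot 1/2 → sign +
step 4: pivot -2 → sign −
signature = (4, 1, 0)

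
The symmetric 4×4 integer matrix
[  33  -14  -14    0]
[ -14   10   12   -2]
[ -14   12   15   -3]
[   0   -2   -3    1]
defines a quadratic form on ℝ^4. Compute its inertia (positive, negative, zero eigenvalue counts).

Answer: (3, 0, 1)

Derivation:
step 0: pivot 33 → sign +
step 1: pivot 134/33 → sign +
step 2: pivot 1/67 → sign +
step 3: row/col 3 already zero → sign 0
signature = (3, 0, 1)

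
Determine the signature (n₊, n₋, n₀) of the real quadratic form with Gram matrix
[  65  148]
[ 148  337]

Answer: (2, 0, 0)

Derivation:
step 0: pivot 65 → sign +
step 1: pivot 1/65 → sign +
signature = (2, 0, 0)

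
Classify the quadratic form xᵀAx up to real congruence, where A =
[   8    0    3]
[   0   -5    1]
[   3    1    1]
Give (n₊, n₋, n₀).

step 0: pivot 8 → sign +
step 1: pivot -5 → sign −
step 2: pivot 3/40 → sign +
signature = (2, 1, 0)

Answer: (2, 1, 0)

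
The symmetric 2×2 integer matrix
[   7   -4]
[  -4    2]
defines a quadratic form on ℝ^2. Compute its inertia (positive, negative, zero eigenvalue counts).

step 0: pivot 7 → sign +
step 1: pivot -2/7 → sign −
signature = (1, 1, 0)

Answer: (1, 1, 0)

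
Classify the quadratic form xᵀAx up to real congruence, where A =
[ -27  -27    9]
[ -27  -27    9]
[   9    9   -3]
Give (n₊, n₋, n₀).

Answer: (0, 1, 2)

Derivation:
step 0: pivot -27 → sign −
step 1: row/col 1 already zero → sign 0
step 2: row/col 2 already zero → sign 0
signature = (0, 1, 2)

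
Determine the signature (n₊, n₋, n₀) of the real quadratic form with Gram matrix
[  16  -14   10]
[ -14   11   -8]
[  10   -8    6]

Answer: (2, 1, 0)

Derivation:
step 0: pivot 16 → sign +
step 1: pivot -5/4 → sign −
step 2: pivot 1/5 → sign +
signature = (2, 1, 0)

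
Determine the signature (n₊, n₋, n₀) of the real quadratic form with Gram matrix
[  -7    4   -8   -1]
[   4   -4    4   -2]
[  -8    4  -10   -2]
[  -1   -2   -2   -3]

Answer: (1, 3, 0)

Derivation:
step 0: pivot -7 → sign −
step 1: pivot -12/7 → sign −
step 2: pivot -2/3 → sign −
step 3: pivot 1 → sign +
signature = (1, 3, 0)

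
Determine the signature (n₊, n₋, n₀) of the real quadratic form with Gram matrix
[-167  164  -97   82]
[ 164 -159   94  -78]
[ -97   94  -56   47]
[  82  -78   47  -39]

step 0: pivot -167 → sign −
step 1: pivot 343/167 → sign +
step 2: pivot -3/7 → sign −
step 3: pivot 6/49 → sign +
signature = (2, 2, 0)

Answer: (2, 2, 0)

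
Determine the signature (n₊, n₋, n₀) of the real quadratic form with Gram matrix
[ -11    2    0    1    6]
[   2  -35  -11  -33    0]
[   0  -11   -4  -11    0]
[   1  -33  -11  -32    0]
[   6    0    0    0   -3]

Answer: (1, 4, 0)

Derivation:
step 0: pivot -11 → sign −
step 1: pivot -381/11 → sign −
step 2: pivot -193/381 → sign −
step 3: pivot -30/193 → sign −
step 4: pivot 3/5 → sign +
signature = (1, 4, 0)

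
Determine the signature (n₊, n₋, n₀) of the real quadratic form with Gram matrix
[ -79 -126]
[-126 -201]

step 0: pivot -79 → sign −
step 1: pivot -3/79 → sign −
signature = (0, 2, 0)

Answer: (0, 2, 0)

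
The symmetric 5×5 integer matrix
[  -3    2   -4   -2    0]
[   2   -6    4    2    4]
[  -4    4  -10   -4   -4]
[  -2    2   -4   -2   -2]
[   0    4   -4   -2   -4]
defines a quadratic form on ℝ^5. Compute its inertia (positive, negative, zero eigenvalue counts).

step 0: pivot -3 → sign −
step 1: pivot -14/3 → sign −
step 2: pivot -30/7 → sign −
step 3: pivot -4/15 → sign −
step 4: pivot 3 → sign +
signature = (1, 4, 0)

Answer: (1, 4, 0)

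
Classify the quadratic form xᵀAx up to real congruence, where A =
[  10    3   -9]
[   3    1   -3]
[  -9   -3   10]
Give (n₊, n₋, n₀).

step 0: pivot 10 → sign +
step 1: pivot 1/10 → sign +
step 2: pivot 1 → sign +
signature = (3, 0, 0)

Answer: (3, 0, 0)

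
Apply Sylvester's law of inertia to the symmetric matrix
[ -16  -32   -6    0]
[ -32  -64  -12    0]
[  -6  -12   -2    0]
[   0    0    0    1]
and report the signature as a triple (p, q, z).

step 0: pivot -16 → sign −
step 1: pivot 1/4 → sign +
step 2: pivot 1 → sign +
step 3: row/col 3 already zero → sign 0
signature = (2, 1, 1)

Answer: (2, 1, 1)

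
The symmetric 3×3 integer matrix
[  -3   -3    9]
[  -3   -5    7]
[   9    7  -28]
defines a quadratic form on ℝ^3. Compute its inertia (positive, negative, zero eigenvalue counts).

step 0: pivot -3 → sign −
step 1: pivot -2 → sign −
step 2: pivot 1 → sign +
signature = (1, 2, 0)

Answer: (1, 2, 0)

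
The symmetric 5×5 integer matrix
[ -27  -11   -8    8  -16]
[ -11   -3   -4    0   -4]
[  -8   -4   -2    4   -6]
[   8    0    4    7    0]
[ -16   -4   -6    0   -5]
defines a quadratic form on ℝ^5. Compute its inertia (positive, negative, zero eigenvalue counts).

Answer: (2, 2, 1)

Derivation:
step 0: pivot -27 → sign −
step 1: pivot 40/27 → sign +
step 2: pivot 11/5 → sign +
step 3: pivot -1/11 → sign −
step 4: row/col 4 already zero → sign 0
signature = (2, 2, 1)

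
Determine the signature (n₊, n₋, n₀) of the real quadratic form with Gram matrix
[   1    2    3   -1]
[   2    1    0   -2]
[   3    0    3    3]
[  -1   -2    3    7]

step 0: pivot 1 → sign +
step 1: pivot -3 → sign −
step 2: pivot 6 → sign +
step 3: row/col 3 already zero → sign 0
signature = (2, 1, 1)

Answer: (2, 1, 1)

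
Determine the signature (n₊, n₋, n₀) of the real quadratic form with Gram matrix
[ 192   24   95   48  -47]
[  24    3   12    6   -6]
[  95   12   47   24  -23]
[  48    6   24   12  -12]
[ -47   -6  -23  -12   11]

Answer: (2, 1, 2)

Derivation:
step 0: pivot 192 → sign +
step 1: pivot -1/192 → sign −
step 2: pivot 3 → sign +
step 3: row/col 3 already zero → sign 0
step 4: row/col 4 already zero → sign 0
signature = (2, 1, 2)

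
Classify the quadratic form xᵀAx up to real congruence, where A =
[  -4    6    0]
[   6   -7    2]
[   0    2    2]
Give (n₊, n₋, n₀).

step 0: pivot -4 → sign −
step 1: pivot 2 → sign +
step 2: row/col 2 already zero → sign 0
signature = (1, 1, 1)

Answer: (1, 1, 1)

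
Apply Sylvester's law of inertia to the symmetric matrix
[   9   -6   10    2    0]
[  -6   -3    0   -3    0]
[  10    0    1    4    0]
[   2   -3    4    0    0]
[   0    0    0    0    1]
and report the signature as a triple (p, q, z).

Answer: (2, 3, 0)

Derivation:
step 0: pivot 9 → sign +
step 1: pivot -7 → sign −
step 2: pivot -79/21 → sign −
step 3: pivot -3/79 → sign −
step 4: pivot 1 → sign +
signature = (2, 3, 0)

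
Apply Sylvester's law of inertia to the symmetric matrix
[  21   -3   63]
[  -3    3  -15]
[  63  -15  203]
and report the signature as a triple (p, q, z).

Answer: (2, 0, 1)

Derivation:
step 0: pivot 21 → sign +
step 1: pivot 18/7 → sign +
step 2: row/col 2 already zero → sign 0
signature = (2, 0, 1)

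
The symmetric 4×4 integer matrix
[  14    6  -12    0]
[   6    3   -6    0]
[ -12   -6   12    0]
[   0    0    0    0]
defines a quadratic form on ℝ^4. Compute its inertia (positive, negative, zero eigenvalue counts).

Answer: (2, 0, 2)

Derivation:
step 0: pivot 14 → sign +
step 1: pivot 3/7 → sign +
step 2: row/col 2 already zero → sign 0
step 3: row/col 3 already zero → sign 0
signature = (2, 0, 2)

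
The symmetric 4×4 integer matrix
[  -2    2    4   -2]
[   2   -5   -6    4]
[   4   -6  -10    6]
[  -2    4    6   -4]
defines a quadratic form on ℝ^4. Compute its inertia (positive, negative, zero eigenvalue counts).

Answer: (0, 3, 1)

Derivation:
step 0: pivot -2 → sign −
step 1: pivot -3 → sign −
step 2: pivot -2/3 → sign −
step 3: row/col 3 already zero → sign 0
signature = (0, 3, 1)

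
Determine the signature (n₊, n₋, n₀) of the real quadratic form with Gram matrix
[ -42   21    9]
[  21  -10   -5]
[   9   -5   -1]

step 0: pivot -42 → sign −
step 1: pivot 1/2 → sign +
step 2: pivot 3/7 → sign +
signature = (2, 1, 0)

Answer: (2, 1, 0)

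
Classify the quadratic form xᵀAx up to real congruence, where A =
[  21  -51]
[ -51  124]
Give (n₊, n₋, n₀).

Answer: (2, 0, 0)

Derivation:
step 0: pivot 21 → sign +
step 1: pivot 1/7 → sign +
signature = (2, 0, 0)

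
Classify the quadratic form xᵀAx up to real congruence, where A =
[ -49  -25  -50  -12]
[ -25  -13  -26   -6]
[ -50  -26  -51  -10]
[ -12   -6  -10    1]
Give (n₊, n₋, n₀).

step 0: pivot -49 → sign −
step 1: pivot -12/49 → sign −
step 2: pivot 1 → sign +
step 3: row/col 3 already zero → sign 0
signature = (1, 2, 1)

Answer: (1, 2, 1)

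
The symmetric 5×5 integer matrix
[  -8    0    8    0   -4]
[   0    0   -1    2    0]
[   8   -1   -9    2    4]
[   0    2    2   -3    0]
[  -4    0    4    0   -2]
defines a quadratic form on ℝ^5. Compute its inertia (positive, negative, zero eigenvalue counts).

step 0: pivot -8 → sign −
step 1: pivot -1 → sign −
step 2: pivot 1 → sign +
step 3: pivot 1 → sign +
step 4: row/col 4 already zero → sign 0
signature = (2, 2, 1)

Answer: (2, 2, 1)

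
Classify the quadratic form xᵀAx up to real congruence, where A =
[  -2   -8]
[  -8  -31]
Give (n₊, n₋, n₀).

step 0: pivot -2 → sign −
step 1: pivot 1 → sign +
signature = (1, 1, 0)

Answer: (1, 1, 0)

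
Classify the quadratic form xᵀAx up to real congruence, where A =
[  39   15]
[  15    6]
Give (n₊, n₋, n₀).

step 0: pivot 39 → sign +
step 1: pivot 3/13 → sign +
signature = (2, 0, 0)

Answer: (2, 0, 0)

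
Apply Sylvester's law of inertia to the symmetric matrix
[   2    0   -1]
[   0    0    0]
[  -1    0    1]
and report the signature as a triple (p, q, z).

step 0: pivot 2 → sign +
step 1: pivot 1/2 → sign +
step 2: row/col 2 already zero → sign 0
signature = (2, 0, 1)

Answer: (2, 0, 1)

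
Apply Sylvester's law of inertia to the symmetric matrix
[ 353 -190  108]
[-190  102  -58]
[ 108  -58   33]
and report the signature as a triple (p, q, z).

Answer: (2, 1, 0)

Derivation:
step 0: pivot 353 → sign +
step 1: pivot -94/353 → sign −
step 2: pivot 1/47 → sign +
signature = (2, 1, 0)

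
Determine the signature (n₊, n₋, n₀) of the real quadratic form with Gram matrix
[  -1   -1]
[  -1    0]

Answer: (1, 1, 0)

Derivation:
step 0: pivot -1 → sign −
step 1: pivot 1 → sign +
signature = (1, 1, 0)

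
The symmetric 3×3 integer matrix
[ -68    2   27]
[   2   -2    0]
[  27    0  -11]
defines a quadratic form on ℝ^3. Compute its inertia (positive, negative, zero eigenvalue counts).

Answer: (1, 2, 0)

Derivation:
step 0: pivot -68 → sign −
step 1: pivot -33/17 → sign −
step 2: pivot 1/22 → sign +
signature = (1, 2, 0)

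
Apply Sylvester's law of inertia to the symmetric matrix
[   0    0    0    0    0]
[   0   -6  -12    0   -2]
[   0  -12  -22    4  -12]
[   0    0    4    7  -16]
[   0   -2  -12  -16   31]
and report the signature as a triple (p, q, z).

Answer: (1, 3, 1)

Derivation:
step 0: pivot -6 → sign −
step 1: pivot 2 → sign +
step 2: pivot -1 → sign −
step 3: pivot -1/3 → sign −
step 4: row/col 4 already zero → sign 0
signature = (1, 3, 1)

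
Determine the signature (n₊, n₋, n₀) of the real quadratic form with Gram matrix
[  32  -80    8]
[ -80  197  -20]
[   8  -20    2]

step 0: pivot 32 → sign +
step 1: pivot -3 → sign −
step 2: row/col 2 already zero → sign 0
signature = (1, 1, 1)

Answer: (1, 1, 1)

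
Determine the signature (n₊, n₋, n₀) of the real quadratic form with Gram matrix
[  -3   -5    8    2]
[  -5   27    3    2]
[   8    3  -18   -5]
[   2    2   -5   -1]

step 0: pivot -3 → sign −
step 1: pivot 106/3 → sign +
step 2: pivot 33/106 → sign +
step 3: pivot 3/11 → sign +
signature = (3, 1, 0)

Answer: (3, 1, 0)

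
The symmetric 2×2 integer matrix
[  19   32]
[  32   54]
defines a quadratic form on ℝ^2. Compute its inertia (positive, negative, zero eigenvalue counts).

step 0: pivot 19 → sign +
step 1: pivot 2/19 → sign +
signature = (2, 0, 0)

Answer: (2, 0, 0)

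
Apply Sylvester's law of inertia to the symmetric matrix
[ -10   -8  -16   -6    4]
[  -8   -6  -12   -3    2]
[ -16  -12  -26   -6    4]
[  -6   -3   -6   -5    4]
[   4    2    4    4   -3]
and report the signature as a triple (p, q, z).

Answer: (2, 3, 0)

Derivation:
step 0: pivot -10 → sign −
step 1: pivot 2/5 → sign +
step 2: pivot -2 → sign −
step 3: pivot -19/2 → sign −
step 4: pivot 3/19 → sign +
signature = (2, 3, 0)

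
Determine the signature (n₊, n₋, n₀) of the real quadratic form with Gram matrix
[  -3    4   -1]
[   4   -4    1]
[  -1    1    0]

Answer: (2, 1, 0)

Derivation:
step 0: pivot -3 → sign −
step 1: pivot 4/3 → sign +
step 2: pivot 1/4 → sign +
signature = (2, 1, 0)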